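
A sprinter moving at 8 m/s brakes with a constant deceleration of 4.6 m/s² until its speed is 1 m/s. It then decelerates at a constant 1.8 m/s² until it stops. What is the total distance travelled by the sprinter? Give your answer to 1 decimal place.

7.1 m

Phase 1 (decelerating): v₀ = 8.00 m/s, a = -4.6 m/s².
v = v₀ + at → t = (1 − 8.00) / -4.6 = 1.52 s
v² = v₀² + 2aΔx → Δx = (1² − 8.00²)/(2·-4.6) = 6.85 m

Phase 2 (decelerating): v₀ = 1.00 m/s, a = -1.8 m/s².
v = v₀ + at → t = (0 − 1.00) / -1.8 = 0.556 s
v² = v₀² + 2aΔx → Δx = (0² − 1.00²)/(2·-1.8) = 0.278 m
Total distance = 6.85 + 0.278 = 7.13 m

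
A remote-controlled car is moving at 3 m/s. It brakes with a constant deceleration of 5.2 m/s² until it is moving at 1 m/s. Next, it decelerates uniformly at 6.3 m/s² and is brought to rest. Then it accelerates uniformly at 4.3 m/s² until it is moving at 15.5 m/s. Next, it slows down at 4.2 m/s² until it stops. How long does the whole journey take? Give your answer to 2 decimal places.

Phase 1 (decelerating): v₀ = 3.00 m/s, a = -5.2 m/s².
v = v₀ + at → t = (1 − 3.00) / -5.2 = 0.385 s
v² = v₀² + 2aΔx → Δx = (1² − 3.00²)/(2·-5.2) = 0.769 m

Phase 2 (decelerating): v₀ = 1.00 m/s, a = -6.3 m/s².
v = v₀ + at → t = (0 − 1.00) / -6.3 = 0.159 s
v² = v₀² + 2aΔx → Δx = (0² − 1.00²)/(2·-6.3) = 0.0794 m

Phase 3 (accelerating): v₀ = 0 m/s, a = 4.3 m/s².
v = v₀ + at → t = (15.5 − 0) / 4.3 = 3.60 s
v² = v₀² + 2aΔx → Δx = (15.5² − 0²)/(2·4.3) = 27.9 m

Phase 4 (decelerating): v₀ = 15.5 m/s, a = -4.2 m/s².
v = v₀ + at → t = (0 − 15.5) / -4.2 = 3.69 s
v² = v₀² + 2aΔx → Δx = (0² − 15.5²)/(2·-4.2) = 28.6 m
Total time = 0.385 + 0.159 + 3.60 + 3.69 = 7.84 s

7.84 s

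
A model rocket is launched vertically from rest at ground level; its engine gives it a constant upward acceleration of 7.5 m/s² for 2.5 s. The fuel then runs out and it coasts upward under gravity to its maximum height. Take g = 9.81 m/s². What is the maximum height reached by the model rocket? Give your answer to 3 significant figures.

Phase 1 (powered ascent): v₀ = 0 m/s, a = 7.5 m/s².
v = v₀ + at = 0 + (7.5)(2.5) = 18.8 m/s
Δx = v₀t + ½at² = 0·2.5 + 0.5·7.5·2.5² = 23.4 m

Phase 2 (coasting upward): v₀ = 18.8 m/s, a = -9.81 m/s².
v = v₀ + at → t = (0 − 18.8) / -9.81 = 1.91 s
v² = v₀² + 2aΔx → Δx = (0² − 18.8²)/(2·-9.81) = 17.9 m
Maximum height = 23.4 + 17.9 = 41.4 m

41.4 m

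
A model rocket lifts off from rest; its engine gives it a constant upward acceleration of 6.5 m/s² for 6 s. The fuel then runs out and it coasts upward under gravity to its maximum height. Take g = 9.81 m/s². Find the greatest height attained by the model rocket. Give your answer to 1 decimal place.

194.5 m

Phase 1 (powered ascent): v₀ = 0 m/s, a = 6.5 m/s².
v = v₀ + at = 0 + (6.5)(6) = 39.0 m/s
Δx = v₀t + ½at² = 0·6 + 0.5·6.5·6² = 117 m

Phase 2 (coasting upward): v₀ = 39.0 m/s, a = -9.81 m/s².
v = v₀ + at → t = (0 − 39.0) / -9.81 = 3.98 s
v² = v₀² + 2aΔx → Δx = (0² − 39.0²)/(2·-9.81) = 77.5 m
Maximum height = 117 + 77.5 = 195 m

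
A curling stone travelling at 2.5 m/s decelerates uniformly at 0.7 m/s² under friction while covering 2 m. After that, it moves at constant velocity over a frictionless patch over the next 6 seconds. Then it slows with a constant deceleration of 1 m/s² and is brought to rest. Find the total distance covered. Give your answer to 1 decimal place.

14.9 m

Phase 1 (decelerating): v₀ = 2.50 m/s, a = -0.7 m/s².
v² = v₀² + 2aΔx = 2.50² + 2·-0.7·2 = 3.45 → v = 1.86 m/s
t = (v − v₀)/a = (1.86 − 2.50)/-0.7 = 0.918 s

Phase 2 (constant speed): v₀ = 1.86 m/s, a = 0 m/s².
v = v₀ + at = 1.86 + (0)(6) = 1.86 m/s
Δx = v₀t + ½at² = 1.86·6 + 0.5·0·6² = 11.1 m

Phase 3 (decelerating): v₀ = 1.86 m/s, a = -1 m/s².
v = v₀ + at → t = (0 − 1.86) / -1 = 1.86 s
v² = v₀² + 2aΔx → Δx = (0² − 1.86²)/(2·-1) = 1.73 m
Total distance = 2.00 + 11.1 + 1.73 = 14.9 m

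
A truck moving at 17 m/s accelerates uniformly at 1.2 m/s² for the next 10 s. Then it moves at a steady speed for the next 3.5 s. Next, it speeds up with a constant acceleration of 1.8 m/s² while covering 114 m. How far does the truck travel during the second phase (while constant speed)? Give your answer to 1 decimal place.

101.5 m

Phase 1 (accelerating): v₀ = 17.0 m/s, a = 1.2 m/s².
v = v₀ + at = 17.0 + (1.2)(10) = 29.0 m/s
Δx = v₀t + ½at² = 17.0·10 + 0.5·1.2·10² = 230 m

Phase 2 (constant speed): v₀ = 29.0 m/s, a = 0 m/s².
v = v₀ + at = 29.0 + (0)(3.5) = 29.0 m/s
Δx = v₀t + ½at² = 29.0·3.5 + 0.5·0·3.5² = 102 m
Distance in phase 2 = 102 m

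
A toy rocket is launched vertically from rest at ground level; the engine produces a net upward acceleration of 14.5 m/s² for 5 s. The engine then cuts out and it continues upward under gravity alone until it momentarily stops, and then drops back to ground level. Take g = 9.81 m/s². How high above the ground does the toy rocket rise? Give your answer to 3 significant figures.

449 m

Phase 1 (powered ascent): v₀ = 0 m/s, a = 14.5 m/s².
v = v₀ + at = 0 + (14.5)(5) = 72.5 m/s
Δx = v₀t + ½at² = 0·5 + 0.5·14.5·5² = 181 m

Phase 2 (coasting upward): v₀ = 72.5 m/s, a = -9.81 m/s².
v = v₀ + at → t = (0 − 72.5) / -9.81 = 7.39 s
v² = v₀² + 2aΔx → Δx = (0² − 72.5²)/(2·-9.81) = 268 m
Maximum height = 181 + 268 = 449 m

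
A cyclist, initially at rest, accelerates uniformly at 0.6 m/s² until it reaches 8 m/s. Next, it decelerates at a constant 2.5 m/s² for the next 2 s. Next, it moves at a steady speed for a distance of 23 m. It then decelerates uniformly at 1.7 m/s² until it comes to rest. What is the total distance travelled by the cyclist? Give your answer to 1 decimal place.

90.0 m

Phase 1 (accelerating): v₀ = 0 m/s, a = 0.6 m/s².
v = v₀ + at → t = (8 − 0) / 0.6 = 13.3 s
v² = v₀² + 2aΔx → Δx = (8² − 0²)/(2·0.6) = 53.3 m

Phase 2 (decelerating): v₀ = 8.00 m/s, a = -2.5 m/s².
v = v₀ + at = 8.00 + (-2.5)(2) = 3.00 m/s
Δx = v₀t + ½at² = 8.00·2 + 0.5·-2.5·2² = 11.0 m

Phase 3 (constant speed): v₀ = 3.00 m/s, a = 0 m/s².
Constant speed: t = d/v = 23/3.00 = 7.67 s

Phase 4 (decelerating): v₀ = 3.00 m/s, a = -1.7 m/s².
v = v₀ + at → t = (0 − 3.00) / -1.7 = 1.76 s
v² = v₀² + 2aΔx → Δx = (0² − 3.00²)/(2·-1.7) = 2.65 m
Total distance = 53.3 + 11.0 + 23.0 + 2.65 = 90.0 m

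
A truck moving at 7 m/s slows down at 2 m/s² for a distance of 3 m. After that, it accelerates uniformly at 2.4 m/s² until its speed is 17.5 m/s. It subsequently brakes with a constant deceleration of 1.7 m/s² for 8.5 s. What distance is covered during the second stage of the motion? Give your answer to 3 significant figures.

Phase 1 (decelerating): v₀ = 7.00 m/s, a = -2 m/s².
v² = v₀² + 2aΔx = 7.00² + 2·-2·3 = 37.0 → v = 6.08 m/s
t = (v − v₀)/a = (6.08 − 7.00)/-2 = 0.459 s

Phase 2 (accelerating): v₀ = 6.08 m/s, a = 2.4 m/s².
v = v₀ + at → t = (17.5 − 6.08) / 2.4 = 4.76 s
v² = v₀² + 2aΔx → Δx = (17.5² − 6.08²)/(2·2.4) = 56.1 m
Distance in phase 2 = 56.1 m

56.1 m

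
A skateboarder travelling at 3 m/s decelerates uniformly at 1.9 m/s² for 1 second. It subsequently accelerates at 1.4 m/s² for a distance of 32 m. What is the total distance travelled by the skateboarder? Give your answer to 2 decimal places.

34.05 m

Phase 1 (decelerating): v₀ = 3.00 m/s, a = -1.9 m/s².
v = v₀ + at = 3.00 + (-1.9)(1) = 1.10 m/s
Δx = v₀t + ½at² = 3.00·1 + 0.5·-1.9·1² = 2.05 m

Phase 2 (accelerating): v₀ = 1.10 m/s, a = 1.4 m/s².
v² = v₀² + 2aΔx = 1.10² + 2·1.4·32 = 90.8 → v = 9.53 m/s
t = (v − v₀)/a = (9.53 − 1.10)/1.4 = 6.02 s
Total distance = 2.05 + 32.0 = 34.0 m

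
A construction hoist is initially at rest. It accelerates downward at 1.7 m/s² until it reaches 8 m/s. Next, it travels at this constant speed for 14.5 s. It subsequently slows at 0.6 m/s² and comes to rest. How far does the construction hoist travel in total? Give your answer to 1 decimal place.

188.2 m

Phase 1 (accelerating): v₀ = 0 m/s, a = 1.7 m/s².
v = v₀ + at → t = (8 − 0) / 1.7 = 4.71 s
v² = v₀² + 2aΔx → Δx = (8² − 0²)/(2·1.7) = 18.8 m

Phase 2 (constant speed): v₀ = 8.00 m/s, a = 0 m/s².
v = v₀ + at = 8.00 + (0)(14.5) = 8.00 m/s
Δx = v₀t + ½at² = 8.00·14.5 + 0.5·0·14.5² = 116 m

Phase 3 (decelerating): v₀ = 8.00 m/s, a = -0.6 m/s².
v = v₀ + at → t = (0 − 8.00) / -0.6 = 13.3 s
v² = v₀² + 2aΔx → Δx = (0² − 8.00²)/(2·-0.6) = 53.3 m
Total distance = 18.8 + 116 + 53.3 = 188 m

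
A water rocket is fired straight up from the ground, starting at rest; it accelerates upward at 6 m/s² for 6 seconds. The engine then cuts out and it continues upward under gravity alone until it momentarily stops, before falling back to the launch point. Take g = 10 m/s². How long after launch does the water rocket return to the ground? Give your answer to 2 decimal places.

15.48 s

Phase 1 (powered ascent): v₀ = 0 m/s, a = 6 m/s².
v = v₀ + at = 0 + (6)(6) = 36.0 m/s
Δx = v₀t + ½at² = 0·6 + 0.5·6·6² = 108 m

Phase 2 (coasting upward): v₀ = 36.0 m/s, a = -10 m/s².
v = v₀ + at → t = (0 − 36.0) / -10 = 3.60 s
v² = v₀² + 2aΔx → Δx = (0² − 36.0²)/(2·-10) = 64.8 m

Phase 3 (free fall): v₀ = 0 m/s, a = -10 m/s².
Falls 173 m from rest: t = √(2·173/10) = 5.88 s; v = g·t = 58.8 m/s.
Total time = 6.00 + 3.60 + 5.88 = 15.5 s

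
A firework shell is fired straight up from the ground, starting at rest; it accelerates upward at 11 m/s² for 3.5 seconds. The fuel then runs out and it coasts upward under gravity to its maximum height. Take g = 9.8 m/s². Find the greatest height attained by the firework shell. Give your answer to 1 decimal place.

Phase 1 (powered ascent): v₀ = 0 m/s, a = 11 m/s².
v = v₀ + at = 0 + (11)(3.5) = 38.5 m/s
Δx = v₀t + ½at² = 0·3.5 + 0.5·11·3.5² = 67.4 m

Phase 2 (coasting upward): v₀ = 38.5 m/s, a = -9.8 m/s².
v = v₀ + at → t = (0 − 38.5) / -9.8 = 3.93 s
v² = v₀² + 2aΔx → Δx = (0² − 38.5²)/(2·-9.8) = 75.6 m
Maximum height = 67.4 + 75.6 = 143 m

143.0 m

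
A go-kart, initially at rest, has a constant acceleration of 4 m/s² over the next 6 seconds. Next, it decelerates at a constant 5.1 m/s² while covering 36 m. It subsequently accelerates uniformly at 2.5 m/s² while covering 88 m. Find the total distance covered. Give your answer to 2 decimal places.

196.00 m

Phase 1 (accelerating): v₀ = 0 m/s, a = 4 m/s².
v = v₀ + at = 0 + (4)(6) = 24.0 m/s
Δx = v₀t + ½at² = 0·6 + 0.5·4·6² = 72.0 m

Phase 2 (decelerating): v₀ = 24.0 m/s, a = -5.1 m/s².
v² = v₀² + 2aΔx = 24.0² + 2·-5.1·36 = 209 → v = 14.4 m/s
t = (v − v₀)/a = (14.4 − 24.0)/-5.1 = 1.87 s

Phase 3 (accelerating): v₀ = 14.4 m/s, a = 2.5 m/s².
v² = v₀² + 2aΔx = 14.4² + 2·2.5·88 = 649 → v = 25.5 m/s
t = (v − v₀)/a = (25.5 − 14.4)/2.5 = 4.41 s
Total distance = 72.0 + 36.0 + 88.0 = 196 m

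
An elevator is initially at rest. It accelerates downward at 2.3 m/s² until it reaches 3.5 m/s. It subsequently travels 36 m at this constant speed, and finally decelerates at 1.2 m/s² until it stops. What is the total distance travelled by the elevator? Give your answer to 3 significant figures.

43.8 m

Phase 1 (accelerating): v₀ = 0 m/s, a = 2.3 m/s².
v = v₀ + at → t = (3.5 − 0) / 2.3 = 1.52 s
v² = v₀² + 2aΔx → Δx = (3.5² − 0²)/(2·2.3) = 2.66 m

Phase 2 (constant speed): v₀ = 3.50 m/s, a = 0 m/s².
Constant speed: t = d/v = 36/3.50 = 10.3 s

Phase 3 (decelerating): v₀ = 3.50 m/s, a = -1.2 m/s².
v = v₀ + at → t = (0 − 3.50) / -1.2 = 2.92 s
v² = v₀² + 2aΔx → Δx = (0² − 3.50²)/(2·-1.2) = 5.10 m
Total distance = 2.66 + 36.0 + 5.10 = 43.8 m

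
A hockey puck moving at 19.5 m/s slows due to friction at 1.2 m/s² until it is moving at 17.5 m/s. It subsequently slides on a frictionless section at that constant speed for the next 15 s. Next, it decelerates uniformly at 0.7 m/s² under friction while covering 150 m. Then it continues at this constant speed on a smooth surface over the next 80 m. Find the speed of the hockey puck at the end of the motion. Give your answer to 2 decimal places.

9.81 m/s

Phase 1 (decelerating): v₀ = 19.5 m/s, a = -1.2 m/s².
v = v₀ + at → t = (17.5 − 19.5) / -1.2 = 1.67 s
v² = v₀² + 2aΔx → Δx = (17.5² − 19.5²)/(2·-1.2) = 30.8 m

Phase 2 (constant speed): v₀ = 17.5 m/s, a = 0 m/s².
v = v₀ + at = 17.5 + (0)(15) = 17.5 m/s
Δx = v₀t + ½at² = 17.5·15 + 0.5·0·15² = 262 m

Phase 3 (decelerating): v₀ = 17.5 m/s, a = -0.7 m/s².
v² = v₀² + 2aΔx = 17.5² + 2·-0.7·150 = 96.2 → v = 9.81 m/s
t = (v − v₀)/a = (9.81 − 17.5)/-0.7 = 11.0 s

Phase 4 (constant speed): v₀ = 9.81 m/s, a = 0 m/s².
Constant speed: t = d/v = 80/9.81 = 8.15 s
Final speed = 9.81 m/s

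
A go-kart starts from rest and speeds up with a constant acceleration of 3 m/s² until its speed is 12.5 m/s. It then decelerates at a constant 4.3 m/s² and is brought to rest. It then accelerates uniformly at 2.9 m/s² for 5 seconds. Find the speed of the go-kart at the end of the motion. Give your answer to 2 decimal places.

14.50 m/s

Phase 1 (accelerating): v₀ = 0 m/s, a = 3 m/s².
v = v₀ + at → t = (12.5 − 0) / 3 = 4.17 s
v² = v₀² + 2aΔx → Δx = (12.5² − 0²)/(2·3) = 26.0 m

Phase 2 (decelerating): v₀ = 12.5 m/s, a = -4.3 m/s².
v = v₀ + at → t = (0 − 12.5) / -4.3 = 2.91 s
v² = v₀² + 2aΔx → Δx = (0² − 12.5²)/(2·-4.3) = 18.2 m

Phase 3 (accelerating): v₀ = 0 m/s, a = 2.9 m/s².
v = v₀ + at = 0 + (2.9)(5) = 14.5 m/s
Δx = v₀t + ½at² = 0·5 + 0.5·2.9·5² = 36.2 m
Final speed = 14.5 m/s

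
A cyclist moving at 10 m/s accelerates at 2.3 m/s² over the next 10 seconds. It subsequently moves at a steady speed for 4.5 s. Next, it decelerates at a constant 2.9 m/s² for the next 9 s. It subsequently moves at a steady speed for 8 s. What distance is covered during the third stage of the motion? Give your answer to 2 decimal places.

Phase 1 (accelerating): v₀ = 10.0 m/s, a = 2.3 m/s².
v = v₀ + at = 10.0 + (2.3)(10) = 33.0 m/s
Δx = v₀t + ½at² = 10.0·10 + 0.5·2.3·10² = 215 m

Phase 2 (constant speed): v₀ = 33.0 m/s, a = 0 m/s².
v = v₀ + at = 33.0 + (0)(4.5) = 33.0 m/s
Δx = v₀t + ½at² = 33.0·4.5 + 0.5·0·4.5² = 148 m

Phase 3 (decelerating): v₀ = 33.0 m/s, a = -2.9 m/s².
v = v₀ + at = 33.0 + (-2.9)(9) = 6.90 m/s
Δx = v₀t + ½at² = 33.0·9 + 0.5·-2.9·9² = 180 m
Distance in phase 3 = 180 m

179.55 m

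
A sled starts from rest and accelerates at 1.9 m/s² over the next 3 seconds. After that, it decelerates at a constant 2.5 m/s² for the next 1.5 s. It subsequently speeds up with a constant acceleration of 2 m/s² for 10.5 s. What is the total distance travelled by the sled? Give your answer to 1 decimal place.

Phase 1 (accelerating): v₀ = 0 m/s, a = 1.9 m/s².
v = v₀ + at = 0 + (1.9)(3) = 5.70 m/s
Δx = v₀t + ½at² = 0·3 + 0.5·1.9·3² = 8.55 m

Phase 2 (decelerating): v₀ = 5.70 m/s, a = -2.5 m/s².
v = v₀ + at = 5.70 + (-2.5)(1.5) = 1.95 m/s
Δx = v₀t + ½at² = 5.70·1.5 + 0.5·-2.5·1.5² = 5.74 m

Phase 3 (accelerating): v₀ = 1.95 m/s, a = 2 m/s².
v = v₀ + at = 1.95 + (2)(10.5) = 22.9 m/s
Δx = v₀t + ½at² = 1.95·10.5 + 0.5·2·10.5² = 131 m
Total distance = 8.55 + 5.74 + 131 = 145 m

145.0 m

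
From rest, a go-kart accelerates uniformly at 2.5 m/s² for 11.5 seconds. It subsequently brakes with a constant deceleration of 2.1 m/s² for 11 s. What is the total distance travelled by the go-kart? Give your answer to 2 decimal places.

Phase 1 (accelerating): v₀ = 0 m/s, a = 2.5 m/s².
v = v₀ + at = 0 + (2.5)(11.5) = 28.8 m/s
Δx = v₀t + ½at² = 0·11.5 + 0.5·2.5·11.5² = 165 m

Phase 2 (decelerating): v₀ = 28.8 m/s, a = -2.1 m/s².
v = v₀ + at = 28.8 + (-2.1)(11) = 5.65 m/s
Δx = v₀t + ½at² = 28.8·11 + 0.5·-2.1·11² = 189 m
Total distance = 165 + 189 = 355 m

354.51 m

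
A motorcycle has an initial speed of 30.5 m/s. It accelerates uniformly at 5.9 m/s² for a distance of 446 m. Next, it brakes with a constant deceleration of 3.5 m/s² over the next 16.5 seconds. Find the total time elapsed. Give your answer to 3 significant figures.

24.7 s

Phase 1 (accelerating): v₀ = 30.5 m/s, a = 5.9 m/s².
v² = v₀² + 2aΔx = 30.5² + 2·5.9·446 = 6190 → v = 78.7 m/s
t = (v − v₀)/a = (78.7 − 30.5)/5.9 = 8.17 s

Phase 2 (decelerating): v₀ = 78.7 m/s, a = -3.5 m/s².
v = v₀ + at = 78.7 + (-3.5)(16.5) = 20.9 m/s
Δx = v₀t + ½at² = 78.7·16.5 + 0.5·-3.5·16.5² = 822 m
Total time = 8.17 + 16.5 = 24.7 s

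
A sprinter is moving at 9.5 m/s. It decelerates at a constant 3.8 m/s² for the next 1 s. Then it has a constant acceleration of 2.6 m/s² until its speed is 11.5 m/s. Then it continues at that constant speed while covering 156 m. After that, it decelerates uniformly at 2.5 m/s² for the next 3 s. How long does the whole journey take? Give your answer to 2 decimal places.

Phase 1 (decelerating): v₀ = 9.50 m/s, a = -3.8 m/s².
v = v₀ + at = 9.50 + (-3.8)(1) = 5.70 m/s
Δx = v₀t + ½at² = 9.50·1 + 0.5·-3.8·1² = 7.60 m

Phase 2 (accelerating): v₀ = 5.70 m/s, a = 2.6 m/s².
v = v₀ + at → t = (11.5 − 5.70) / 2.6 = 2.23 s
v² = v₀² + 2aΔx → Δx = (11.5² − 5.70²)/(2·2.6) = 19.2 m

Phase 3 (constant speed): v₀ = 11.5 m/s, a = 0 m/s².
Constant speed: t = d/v = 156/11.5 = 13.6 s

Phase 4 (decelerating): v₀ = 11.5 m/s, a = -2.5 m/s².
v = v₀ + at = 11.5 + (-2.5)(3) = 4.00 m/s
Δx = v₀t + ½at² = 11.5·3 + 0.5·-2.5·3² = 23.2 m
Total time = 1.00 + 2.23 + 13.6 + 3.00 = 19.8 s

19.80 s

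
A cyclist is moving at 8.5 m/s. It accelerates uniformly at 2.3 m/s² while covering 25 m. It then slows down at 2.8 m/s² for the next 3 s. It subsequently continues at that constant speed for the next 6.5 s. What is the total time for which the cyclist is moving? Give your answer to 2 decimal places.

11.75 s

Phase 1 (accelerating): v₀ = 8.50 m/s, a = 2.3 m/s².
v² = v₀² + 2aΔx = 8.50² + 2·2.3·25 = 187 → v = 13.7 m/s
t = (v − v₀)/a = (13.7 − 8.50)/2.3 = 2.25 s

Phase 2 (decelerating): v₀ = 13.7 m/s, a = -2.8 m/s².
v = v₀ + at = 13.7 + (-2.8)(3) = 5.28 m/s
Δx = v₀t + ½at² = 13.7·3 + 0.5·-2.8·3² = 28.5 m

Phase 3 (constant speed): v₀ = 5.28 m/s, a = 0 m/s².
v = v₀ + at = 5.28 + (0)(6.5) = 5.28 m/s
Δx = v₀t + ½at² = 5.28·6.5 + 0.5·0·6.5² = 34.3 m
Total time = 2.25 + 3.00 + 6.50 = 11.8 s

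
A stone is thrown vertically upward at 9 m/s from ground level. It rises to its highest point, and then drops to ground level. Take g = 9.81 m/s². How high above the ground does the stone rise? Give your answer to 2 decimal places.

Phase 1 (rising): v₀ = 9.00 m/s, a = -9.81 m/s².
v = v₀ + at → t = (0 − 9.00) / -9.81 = 0.917 s
v² = v₀² + 2aΔx → Δx = (0² − 9.00²)/(2·-9.81) = 4.13 m
Maximum height = 4.13 m

4.13 m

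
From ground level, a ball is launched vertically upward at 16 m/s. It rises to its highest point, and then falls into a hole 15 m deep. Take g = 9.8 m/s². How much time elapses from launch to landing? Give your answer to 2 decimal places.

4.03 s

Phase 1 (rising): v₀ = 16.0 m/s, a = -9.8 m/s².
v = v₀ + at → t = (0 − 16.0) / -9.8 = 1.63 s
v² = v₀² + 2aΔx → Δx = (0² − 16.0²)/(2·-9.8) = 13.1 m

Phase 2 (falling): v₀ = 0 m/s, a = -9.8 m/s².
Falls 28.1 m from rest: t = √(2·28.1/9.8) = 2.39 s; v = g·t = 23.5 m/s.
Total time = 1.63 + 2.39 = 4.03 s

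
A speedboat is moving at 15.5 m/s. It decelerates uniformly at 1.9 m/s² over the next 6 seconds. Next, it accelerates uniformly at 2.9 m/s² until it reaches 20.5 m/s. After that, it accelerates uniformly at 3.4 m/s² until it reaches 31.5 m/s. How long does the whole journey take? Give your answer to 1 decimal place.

14.9 s

Phase 1 (decelerating): v₀ = 15.5 m/s, a = -1.9 m/s².
v = v₀ + at = 15.5 + (-1.9)(6) = 4.10 m/s
Δx = v₀t + ½at² = 15.5·6 + 0.5·-1.9·6² = 58.8 m

Phase 2 (accelerating): v₀ = 4.10 m/s, a = 2.9 m/s².
v = v₀ + at → t = (20.5 − 4.10) / 2.9 = 5.66 s
v² = v₀² + 2aΔx → Δx = (20.5² − 4.10²)/(2·2.9) = 69.6 m

Phase 3 (accelerating): v₀ = 20.5 m/s, a = 3.4 m/s².
v = v₀ + at → t = (31.5 − 20.5) / 3.4 = 3.24 s
v² = v₀² + 2aΔx → Δx = (31.5² − 20.5²)/(2·3.4) = 84.1 m
Total time = 6.00 + 5.66 + 3.24 = 14.9 s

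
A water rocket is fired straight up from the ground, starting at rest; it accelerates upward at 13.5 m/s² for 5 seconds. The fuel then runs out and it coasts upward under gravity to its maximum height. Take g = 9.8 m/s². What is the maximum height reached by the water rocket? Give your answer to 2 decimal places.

Phase 1 (powered ascent): v₀ = 0 m/s, a = 13.5 m/s².
v = v₀ + at = 0 + (13.5)(5) = 67.5 m/s
Δx = v₀t + ½at² = 0·5 + 0.5·13.5·5² = 169 m

Phase 2 (coasting upward): v₀ = 67.5 m/s, a = -9.8 m/s².
v = v₀ + at → t = (0 − 67.5) / -9.8 = 6.89 s
v² = v₀² + 2aΔx → Δx = (0² − 67.5²)/(2·-9.8) = 232 m
Maximum height = 169 + 232 = 401 m

401.21 m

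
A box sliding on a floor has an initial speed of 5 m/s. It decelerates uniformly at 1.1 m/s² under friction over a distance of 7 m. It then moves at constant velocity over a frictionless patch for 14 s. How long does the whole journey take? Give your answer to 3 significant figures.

15.7 s

Phase 1 (decelerating): v₀ = 5.00 m/s, a = -1.1 m/s².
v² = v₀² + 2aΔx = 5.00² + 2·-1.1·7 = 9.60 → v = 3.10 m/s
t = (v − v₀)/a = (3.10 − 5.00)/-1.1 = 1.73 s

Phase 2 (constant speed): v₀ = 3.10 m/s, a = 0 m/s².
v = v₀ + at = 3.10 + (0)(14) = 3.10 m/s
Δx = v₀t + ½at² = 3.10·14 + 0.5·0·14² = 43.4 m
Total time = 1.73 + 14.0 = 15.7 s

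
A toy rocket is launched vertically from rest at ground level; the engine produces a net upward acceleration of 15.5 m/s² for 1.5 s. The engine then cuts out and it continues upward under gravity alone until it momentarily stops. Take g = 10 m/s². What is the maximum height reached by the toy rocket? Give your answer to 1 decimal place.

44.5 m

Phase 1 (powered ascent): v₀ = 0 m/s, a = 15.5 m/s².
v = v₀ + at = 0 + (15.5)(1.5) = 23.2 m/s
Δx = v₀t + ½at² = 0·1.5 + 0.5·15.5·1.5² = 17.4 m

Phase 2 (coasting upward): v₀ = 23.2 m/s, a = -10 m/s².
v = v₀ + at → t = (0 − 23.2) / -10 = 2.33 s
v² = v₀² + 2aΔx → Δx = (0² − 23.2²)/(2·-10) = 27.0 m
Maximum height = 17.4 + 27.0 = 44.5 m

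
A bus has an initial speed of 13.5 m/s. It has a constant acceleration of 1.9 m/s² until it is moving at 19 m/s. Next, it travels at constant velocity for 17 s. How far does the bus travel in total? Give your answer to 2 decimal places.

370.04 m

Phase 1 (accelerating): v₀ = 13.5 m/s, a = 1.9 m/s².
v = v₀ + at → t = (19 − 13.5) / 1.9 = 2.89 s
v² = v₀² + 2aΔx → Δx = (19² − 13.5²)/(2·1.9) = 47.0 m

Phase 2 (constant speed): v₀ = 19.0 m/s, a = 0 m/s².
v = v₀ + at = 19.0 + (0)(17) = 19.0 m/s
Δx = v₀t + ½at² = 19.0·17 + 0.5·0·17² = 323 m
Total distance = 47.0 + 323 = 370 m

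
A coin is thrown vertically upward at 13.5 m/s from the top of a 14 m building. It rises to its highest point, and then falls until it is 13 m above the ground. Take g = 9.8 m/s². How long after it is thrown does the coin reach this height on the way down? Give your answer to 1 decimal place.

Phase 1 (rising): v₀ = 13.5 m/s, a = -9.8 m/s².
v = v₀ + at → t = (0 − 13.5) / -9.8 = 1.38 s
v² = v₀² + 2aΔx → Δx = (0² − 13.5²)/(2·-9.8) = 9.30 m

Phase 2 (falling): v₀ = 0 m/s, a = -9.8 m/s².
Falls 10.3 m from rest: t = √(2·10.3/9.8) = 1.45 s; v = g·t = 14.2 m/s.
Total time = 1.38 + 1.45 = 2.83 s

2.8 s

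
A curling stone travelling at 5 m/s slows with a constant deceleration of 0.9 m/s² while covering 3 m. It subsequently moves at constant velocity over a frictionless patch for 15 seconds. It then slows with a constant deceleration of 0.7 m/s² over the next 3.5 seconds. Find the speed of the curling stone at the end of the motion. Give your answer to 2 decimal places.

1.98 m/s

Phase 1 (decelerating): v₀ = 5.00 m/s, a = -0.9 m/s².
v² = v₀² + 2aΔx = 5.00² + 2·-0.9·3 = 19.6 → v = 4.43 m/s
t = (v − v₀)/a = (4.43 − 5.00)/-0.9 = 0.636 s

Phase 2 (constant speed): v₀ = 4.43 m/s, a = 0 m/s².
v = v₀ + at = 4.43 + (0)(15) = 4.43 m/s
Δx = v₀t + ½at² = 4.43·15 + 0.5·0·15² = 66.4 m

Phase 3 (decelerating): v₀ = 4.43 m/s, a = -0.7 m/s².
v = v₀ + at = 4.43 + (-0.7)(3.5) = 1.98 m/s
Δx = v₀t + ½at² = 4.43·3.5 + 0.5·-0.7·3.5² = 11.2 m
Final speed = 1.98 m/s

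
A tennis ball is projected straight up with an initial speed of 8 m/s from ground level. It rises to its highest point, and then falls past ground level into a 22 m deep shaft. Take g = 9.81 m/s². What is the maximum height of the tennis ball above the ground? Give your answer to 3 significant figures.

Phase 1 (rising): v₀ = 8.00 m/s, a = -9.81 m/s².
v = v₀ + at → t = (0 − 8.00) / -9.81 = 0.815 s
v² = v₀² + 2aΔx → Δx = (0² − 8.00²)/(2·-9.81) = 3.26 m
Maximum height = 3.26 m

3.26 m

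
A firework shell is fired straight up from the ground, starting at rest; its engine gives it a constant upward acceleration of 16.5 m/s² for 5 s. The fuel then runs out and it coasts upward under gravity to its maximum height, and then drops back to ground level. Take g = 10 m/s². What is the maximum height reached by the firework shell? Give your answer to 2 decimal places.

Phase 1 (powered ascent): v₀ = 0 m/s, a = 16.5 m/s².
v = v₀ + at = 0 + (16.5)(5) = 82.5 m/s
Δx = v₀t + ½at² = 0·5 + 0.5·16.5·5² = 206 m

Phase 2 (coasting upward): v₀ = 82.5 m/s, a = -10 m/s².
v = v₀ + at → t = (0 − 82.5) / -10 = 8.25 s
v² = v₀² + 2aΔx → Δx = (0² − 82.5²)/(2·-10) = 340 m
Maximum height = 206 + 340 = 547 m

546.56 m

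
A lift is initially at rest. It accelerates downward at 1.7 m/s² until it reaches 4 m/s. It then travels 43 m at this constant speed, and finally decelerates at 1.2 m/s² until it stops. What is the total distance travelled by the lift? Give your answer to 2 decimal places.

54.37 m

Phase 1 (accelerating): v₀ = 0 m/s, a = 1.7 m/s².
v = v₀ + at → t = (4 − 0) / 1.7 = 2.35 s
v² = v₀² + 2aΔx → Δx = (4² − 0²)/(2·1.7) = 4.71 m

Phase 2 (constant speed): v₀ = 4.00 m/s, a = 0 m/s².
Constant speed: t = d/v = 43/4.00 = 10.8 s

Phase 3 (decelerating): v₀ = 4.00 m/s, a = -1.2 m/s².
v = v₀ + at → t = (0 − 4.00) / -1.2 = 3.33 s
v² = v₀² + 2aΔx → Δx = (0² − 4.00²)/(2·-1.2) = 6.67 m
Total distance = 4.71 + 43.0 + 6.67 = 54.4 m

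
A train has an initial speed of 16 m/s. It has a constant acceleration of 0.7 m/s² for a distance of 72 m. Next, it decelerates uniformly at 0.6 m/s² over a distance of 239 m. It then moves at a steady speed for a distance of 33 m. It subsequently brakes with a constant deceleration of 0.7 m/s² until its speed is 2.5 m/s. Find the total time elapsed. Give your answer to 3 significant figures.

34.0 s

Phase 1 (accelerating): v₀ = 16.0 m/s, a = 0.7 m/s².
v² = v₀² + 2aΔx = 16.0² + 2·0.7·72 = 357 → v = 18.9 m/s
t = (v − v₀)/a = (18.9 − 16.0)/0.7 = 4.13 s

Phase 2 (decelerating): v₀ = 18.9 m/s, a = -0.6 m/s².
v² = v₀² + 2aΔx = 18.9² + 2·-0.6·239 = 70.0 → v = 8.37 m/s
t = (v − v₀)/a = (8.37 − 18.9)/-0.6 = 17.5 s

Phase 3 (constant speed): v₀ = 8.37 m/s, a = 0 m/s².
Constant speed: t = d/v = 33/8.37 = 3.94 s

Phase 4 (decelerating): v₀ = 8.37 m/s, a = -0.7 m/s².
v = v₀ + at → t = (2.5 − 8.37) / -0.7 = 8.38 s
v² = v₀² + 2aΔx → Δx = (2.5² − 8.37²)/(2·-0.7) = 45.5 m
Total time = 4.13 + 17.5 + 3.94 + 8.38 = 34.0 s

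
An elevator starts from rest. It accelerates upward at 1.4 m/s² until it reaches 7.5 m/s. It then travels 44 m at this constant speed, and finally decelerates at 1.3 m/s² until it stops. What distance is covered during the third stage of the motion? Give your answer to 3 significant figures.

Phase 1 (accelerating): v₀ = 0 m/s, a = 1.4 m/s².
v = v₀ + at → t = (7.5 − 0) / 1.4 = 5.36 s
v² = v₀² + 2aΔx → Δx = (7.5² − 0²)/(2·1.4) = 20.1 m

Phase 2 (constant speed): v₀ = 7.50 m/s, a = 0 m/s².
Constant speed: t = d/v = 44/7.50 = 5.87 s

Phase 3 (decelerating): v₀ = 7.50 m/s, a = -1.3 m/s².
v = v₀ + at → t = (0 − 7.50) / -1.3 = 5.77 s
v² = v₀² + 2aΔx → Δx = (0² − 7.50²)/(2·-1.3) = 21.6 m
Distance in phase 3 = 21.6 m

21.6 m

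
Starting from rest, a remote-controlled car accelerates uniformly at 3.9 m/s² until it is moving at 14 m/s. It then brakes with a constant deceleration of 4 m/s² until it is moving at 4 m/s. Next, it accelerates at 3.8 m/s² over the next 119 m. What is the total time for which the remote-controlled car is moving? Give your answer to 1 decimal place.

Phase 1 (accelerating): v₀ = 0 m/s, a = 3.9 m/s².
v = v₀ + at → t = (14 − 0) / 3.9 = 3.59 s
v² = v₀² + 2aΔx → Δx = (14² − 0²)/(2·3.9) = 25.1 m

Phase 2 (decelerating): v₀ = 14.0 m/s, a = -4 m/s².
v = v₀ + at → t = (4 − 14.0) / -4 = 2.50 s
v² = v₀² + 2aΔx → Δx = (4² − 14.0²)/(2·-4) = 22.5 m

Phase 3 (accelerating): v₀ = 4.00 m/s, a = 3.8 m/s².
v² = v₀² + 2aΔx = 4.00² + 2·3.8·119 = 920 → v = 30.3 m/s
t = (v − v₀)/a = (30.3 − 4.00)/3.8 = 6.93 s
Total time = 3.59 + 2.50 + 6.93 = 13.0 s

13.0 s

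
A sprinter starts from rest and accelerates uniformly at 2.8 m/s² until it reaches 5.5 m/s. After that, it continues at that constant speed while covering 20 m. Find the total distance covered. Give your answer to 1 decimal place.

25.4 m

Phase 1 (accelerating): v₀ = 0 m/s, a = 2.8 m/s².
v = v₀ + at → t = (5.5 − 0) / 2.8 = 1.96 s
v² = v₀² + 2aΔx → Δx = (5.5² − 0²)/(2·2.8) = 5.40 m

Phase 2 (constant speed): v₀ = 5.50 m/s, a = 0 m/s².
Constant speed: t = d/v = 20/5.50 = 3.64 s
Total distance = 5.40 + 20.0 = 25.4 m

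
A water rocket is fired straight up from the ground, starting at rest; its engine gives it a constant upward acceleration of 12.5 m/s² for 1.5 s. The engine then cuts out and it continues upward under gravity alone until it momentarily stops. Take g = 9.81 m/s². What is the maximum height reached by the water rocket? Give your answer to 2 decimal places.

Phase 1 (powered ascent): v₀ = 0 m/s, a = 12.5 m/s².
v = v₀ + at = 0 + (12.5)(1.5) = 18.8 m/s
Δx = v₀t + ½at² = 0·1.5 + 0.5·12.5·1.5² = 14.1 m

Phase 2 (coasting upward): v₀ = 18.8 m/s, a = -9.81 m/s².
v = v₀ + at → t = (0 − 18.8) / -9.81 = 1.91 s
v² = v₀² + 2aΔx → Δx = (0² − 18.8²)/(2·-9.81) = 17.9 m
Maximum height = 14.1 + 17.9 = 32.0 m

31.98 m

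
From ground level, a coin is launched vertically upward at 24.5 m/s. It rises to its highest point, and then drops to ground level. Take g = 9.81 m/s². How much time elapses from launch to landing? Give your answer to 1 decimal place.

Phase 1 (rising): v₀ = 24.5 m/s, a = -9.81 m/s².
v = v₀ + at → t = (0 − 24.5) / -9.81 = 2.50 s
v² = v₀² + 2aΔx → Δx = (0² − 24.5²)/(2·-9.81) = 30.6 m

Phase 2 (falling): v₀ = 0 m/s, a = -9.81 m/s².
Falls 30.6 m from rest: t = √(2·30.6/9.81) = 2.50 s; v = g·t = 24.5 m/s.
Total time = 2.50 + 2.50 = 4.99 s

5.0 s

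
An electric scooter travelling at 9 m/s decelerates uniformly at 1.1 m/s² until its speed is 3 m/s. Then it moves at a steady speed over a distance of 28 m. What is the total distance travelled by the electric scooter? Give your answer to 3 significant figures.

Phase 1 (decelerating): v₀ = 9.00 m/s, a = -1.1 m/s².
v = v₀ + at → t = (3 − 9.00) / -1.1 = 5.45 s
v² = v₀² + 2aΔx → Δx = (3² − 9.00²)/(2·-1.1) = 32.7 m

Phase 2 (constant speed): v₀ = 3.00 m/s, a = 0 m/s².
Constant speed: t = d/v = 28/3.00 = 9.33 s
Total distance = 32.7 + 28.0 = 60.7 m

60.7 m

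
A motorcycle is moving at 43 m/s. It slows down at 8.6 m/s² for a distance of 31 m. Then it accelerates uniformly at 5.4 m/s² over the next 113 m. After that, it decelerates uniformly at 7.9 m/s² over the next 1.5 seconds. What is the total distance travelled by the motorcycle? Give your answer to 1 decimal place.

Phase 1 (decelerating): v₀ = 43.0 m/s, a = -8.6 m/s².
v² = v₀² + 2aΔx = 43.0² + 2·-8.6·31 = 1320 → v = 36.3 m/s
t = (v − v₀)/a = (36.3 − 43.0)/-8.6 = 0.782 s

Phase 2 (accelerating): v₀ = 36.3 m/s, a = 5.4 m/s².
v² = v₀² + 2aΔx = 36.3² + 2·5.4·113 = 2540 → v = 50.4 m/s
t = (v − v₀)/a = (50.4 − 36.3)/5.4 = 2.61 s

Phase 3 (decelerating): v₀ = 50.4 m/s, a = -7.9 m/s².
v = v₀ + at = 50.4 + (-7.9)(1.5) = 38.5 m/s
Δx = v₀t + ½at² = 50.4·1.5 + 0.5·-7.9·1.5² = 66.7 m
Total distance = 31.0 + 113 + 66.7 = 211 m

210.7 m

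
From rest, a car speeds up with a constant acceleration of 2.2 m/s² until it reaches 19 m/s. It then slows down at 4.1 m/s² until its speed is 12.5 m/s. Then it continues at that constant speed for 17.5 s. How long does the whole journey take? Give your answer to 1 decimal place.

27.7 s

Phase 1 (accelerating): v₀ = 0 m/s, a = 2.2 m/s².
v = v₀ + at → t = (19 − 0) / 2.2 = 8.64 s
v² = v₀² + 2aΔx → Δx = (19² − 0²)/(2·2.2) = 82.0 m

Phase 2 (decelerating): v₀ = 19.0 m/s, a = -4.1 m/s².
v = v₀ + at → t = (12.5 − 19.0) / -4.1 = 1.59 s
v² = v₀² + 2aΔx → Δx = (12.5² − 19.0²)/(2·-4.1) = 25.0 m

Phase 3 (constant speed): v₀ = 12.5 m/s, a = 0 m/s².
v = v₀ + at = 12.5 + (0)(17.5) = 12.5 m/s
Δx = v₀t + ½at² = 12.5·17.5 + 0.5·0·17.5² = 219 m
Total time = 8.64 + 1.59 + 17.5 = 27.7 s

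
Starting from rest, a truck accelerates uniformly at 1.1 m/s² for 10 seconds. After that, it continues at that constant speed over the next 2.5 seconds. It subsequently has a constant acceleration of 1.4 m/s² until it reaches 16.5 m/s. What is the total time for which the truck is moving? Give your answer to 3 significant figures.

Phase 1 (accelerating): v₀ = 0 m/s, a = 1.1 m/s².
v = v₀ + at = 0 + (1.1)(10) = 11.0 m/s
Δx = v₀t + ½at² = 0·10 + 0.5·1.1·10² = 55.0 m

Phase 2 (constant speed): v₀ = 11.0 m/s, a = 0 m/s².
v = v₀ + at = 11.0 + (0)(2.5) = 11.0 m/s
Δx = v₀t + ½at² = 11.0·2.5 + 0.5·0·2.5² = 27.5 m

Phase 3 (accelerating): v₀ = 11.0 m/s, a = 1.4 m/s².
v = v₀ + at → t = (16.5 − 11.0) / 1.4 = 3.93 s
v² = v₀² + 2aΔx → Δx = (16.5² − 11.0²)/(2·1.4) = 54.0 m
Total time = 10.0 + 2.50 + 3.93 = 16.4 s

16.4 s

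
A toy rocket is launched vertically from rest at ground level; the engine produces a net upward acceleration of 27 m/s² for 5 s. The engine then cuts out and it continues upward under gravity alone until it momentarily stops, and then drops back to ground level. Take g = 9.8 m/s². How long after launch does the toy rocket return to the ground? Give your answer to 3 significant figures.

Phase 1 (powered ascent): v₀ = 0 m/s, a = 27 m/s².
v = v₀ + at = 0 + (27)(5) = 135 m/s
Δx = v₀t + ½at² = 0·5 + 0.5·27·5² = 338 m

Phase 2 (coasting upward): v₀ = 135 m/s, a = -9.8 m/s².
v = v₀ + at → t = (0 − 135) / -9.8 = 13.8 s
v² = v₀² + 2aΔx → Δx = (0² − 135²)/(2·-9.8) = 930 m

Phase 3 (free fall): v₀ = 0 m/s, a = -9.8 m/s².
Falls 1270 m from rest: t = √(2·1270/9.8) = 16.1 s; v = g·t = 158 m/s.
Total time = 5.00 + 13.8 + 16.1 = 34.9 s

34.9 s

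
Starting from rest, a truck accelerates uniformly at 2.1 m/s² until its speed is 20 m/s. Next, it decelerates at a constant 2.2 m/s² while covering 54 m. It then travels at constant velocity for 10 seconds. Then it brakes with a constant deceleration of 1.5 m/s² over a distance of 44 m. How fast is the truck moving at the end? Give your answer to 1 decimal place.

5.5 m/s

Phase 1 (accelerating): v₀ = 0 m/s, a = 2.1 m/s².
v = v₀ + at → t = (20 − 0) / 2.1 = 9.52 s
v² = v₀² + 2aΔx → Δx = (20² − 0²)/(2·2.1) = 95.2 m

Phase 2 (decelerating): v₀ = 20.0 m/s, a = -2.2 m/s².
v² = v₀² + 2aΔx = 20.0² + 2·-2.2·54 = 162 → v = 12.7 m/s
t = (v − v₀)/a = (12.7 − 20.0)/-2.2 = 3.30 s

Phase 3 (constant speed): v₀ = 12.7 m/s, a = 0 m/s².
v = v₀ + at = 12.7 + (0)(10) = 12.7 m/s
Δx = v₀t + ½at² = 12.7·10 + 0.5·0·10² = 127 m

Phase 4 (decelerating): v₀ = 12.7 m/s, a = -1.5 m/s².
v² = v₀² + 2aΔx = 12.7² + 2·-1.5·44 = 30.4 → v = 5.51 m/s
t = (v − v₀)/a = (5.51 − 12.7)/-1.5 = 4.82 s
Final speed = 5.51 m/s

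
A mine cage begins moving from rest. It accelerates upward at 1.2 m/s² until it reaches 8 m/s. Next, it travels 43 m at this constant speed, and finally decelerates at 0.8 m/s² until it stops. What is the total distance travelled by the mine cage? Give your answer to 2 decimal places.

109.67 m

Phase 1 (accelerating): v₀ = 0 m/s, a = 1.2 m/s².
v = v₀ + at → t = (8 − 0) / 1.2 = 6.67 s
v² = v₀² + 2aΔx → Δx = (8² − 0²)/(2·1.2) = 26.7 m

Phase 2 (constant speed): v₀ = 8.00 m/s, a = 0 m/s².
Constant speed: t = d/v = 43/8.00 = 5.38 s

Phase 3 (decelerating): v₀ = 8.00 m/s, a = -0.8 m/s².
v = v₀ + at → t = (0 − 8.00) / -0.8 = 10.0 s
v² = v₀² + 2aΔx → Δx = (0² − 8.00²)/(2·-0.8) = 40.0 m
Total distance = 26.7 + 43.0 + 40.0 = 110 m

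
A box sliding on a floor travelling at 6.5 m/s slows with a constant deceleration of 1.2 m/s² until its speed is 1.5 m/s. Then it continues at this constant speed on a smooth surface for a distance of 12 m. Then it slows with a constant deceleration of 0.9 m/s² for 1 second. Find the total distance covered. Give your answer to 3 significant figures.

29.7 m

Phase 1 (decelerating): v₀ = 6.50 m/s, a = -1.2 m/s².
v = v₀ + at → t = (1.5 − 6.50) / -1.2 = 4.17 s
v² = v₀² + 2aΔx → Δx = (1.5² − 6.50²)/(2·-1.2) = 16.7 m

Phase 2 (constant speed): v₀ = 1.50 m/s, a = 0 m/s².
Constant speed: t = d/v = 12/1.50 = 8.00 s

Phase 3 (decelerating): v₀ = 1.50 m/s, a = -0.9 m/s².
v = v₀ + at = 1.50 + (-0.9)(1) = 0.600 m/s
Δx = v₀t + ½at² = 1.50·1 + 0.5·-0.9·1² = 1.05 m
Total distance = 16.7 + 12.0 + 1.05 = 29.7 m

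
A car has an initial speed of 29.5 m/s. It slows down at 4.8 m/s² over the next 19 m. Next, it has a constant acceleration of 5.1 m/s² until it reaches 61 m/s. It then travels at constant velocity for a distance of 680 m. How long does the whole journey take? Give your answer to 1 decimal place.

18.6 s

Phase 1 (decelerating): v₀ = 29.5 m/s, a = -4.8 m/s².
v² = v₀² + 2aΔx = 29.5² + 2·-4.8·19 = 688 → v = 26.2 m/s
t = (v − v₀)/a = (26.2 − 29.5)/-4.8 = 0.682 s

Phase 2 (accelerating): v₀ = 26.2 m/s, a = 5.1 m/s².
v = v₀ + at → t = (61 − 26.2) / 5.1 = 6.82 s
v² = v₀² + 2aΔx → Δx = (61² − 26.2²)/(2·5.1) = 297 m

Phase 3 (constant speed): v₀ = 61.0 m/s, a = 0 m/s².
Constant speed: t = d/v = 680/61.0 = 11.1 s
Total time = 0.682 + 6.82 + 11.1 = 18.6 s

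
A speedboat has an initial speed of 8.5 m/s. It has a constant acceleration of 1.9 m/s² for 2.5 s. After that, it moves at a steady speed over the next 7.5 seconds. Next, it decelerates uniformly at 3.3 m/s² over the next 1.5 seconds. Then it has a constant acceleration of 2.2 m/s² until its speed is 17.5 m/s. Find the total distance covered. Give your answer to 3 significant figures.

197 m

Phase 1 (accelerating): v₀ = 8.50 m/s, a = 1.9 m/s².
v = v₀ + at = 8.50 + (1.9)(2.5) = 13.2 m/s
Δx = v₀t + ½at² = 8.50·2.5 + 0.5·1.9·2.5² = 27.2 m

Phase 2 (constant speed): v₀ = 13.2 m/s, a = 0 m/s².
v = v₀ + at = 13.2 + (0)(7.5) = 13.2 m/s
Δx = v₀t + ½at² = 13.2·7.5 + 0.5·0·7.5² = 99.4 m

Phase 3 (decelerating): v₀ = 13.2 m/s, a = -3.3 m/s².
v = v₀ + at = 13.2 + (-3.3)(1.5) = 8.30 m/s
Δx = v₀t + ½at² = 13.2·1.5 + 0.5·-3.3·1.5² = 16.2 m

Phase 4 (accelerating): v₀ = 8.30 m/s, a = 2.2 m/s².
v = v₀ + at → t = (17.5 − 8.30) / 2.2 = 4.18 s
v² = v₀² + 2aΔx → Δx = (17.5² − 8.30²)/(2·2.2) = 53.9 m
Total distance = 27.2 + 99.4 + 16.2 + 53.9 = 197 m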